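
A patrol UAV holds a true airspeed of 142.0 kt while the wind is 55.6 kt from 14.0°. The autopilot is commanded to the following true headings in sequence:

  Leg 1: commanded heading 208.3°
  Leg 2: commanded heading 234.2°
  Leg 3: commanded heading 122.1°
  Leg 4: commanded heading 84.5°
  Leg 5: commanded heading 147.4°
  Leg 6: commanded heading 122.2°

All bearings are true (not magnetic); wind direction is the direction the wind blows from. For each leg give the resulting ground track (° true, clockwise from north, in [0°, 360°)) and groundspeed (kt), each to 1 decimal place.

Leg 1: track=204.3°, groundspeed=196.4 kt
Leg 2: track=223.2°, groundspeed=187.9 kt
Leg 3: track=140.5°, groundspeed=167.8 kt
Leg 4: track=107.5°, groundspeed=134.1 kt
Leg 5: track=160.0°, groundspeed=184.7 kt
Leg 6: track=140.5°, groundspeed=167.9 kt

Leg 1: heading 208.3°; drift -4.0° → track 204.3°, groundspeed 196.4 kt
Leg 2: heading 234.2°; drift -11.0° → track 223.2°, groundspeed 187.9 kt
Leg 3: heading 122.1°; drift +18.4° → track 140.5°, groundspeed 167.8 kt
Leg 4: heading 84.5°; drift +23.0° → track 107.5°, groundspeed 134.1 kt
Leg 5: heading 147.4°; drift +12.6° → track 160.0°, groundspeed 184.7 kt
Leg 6: heading 122.2°; drift +18.3° → track 140.5°, groundspeed 167.9 kt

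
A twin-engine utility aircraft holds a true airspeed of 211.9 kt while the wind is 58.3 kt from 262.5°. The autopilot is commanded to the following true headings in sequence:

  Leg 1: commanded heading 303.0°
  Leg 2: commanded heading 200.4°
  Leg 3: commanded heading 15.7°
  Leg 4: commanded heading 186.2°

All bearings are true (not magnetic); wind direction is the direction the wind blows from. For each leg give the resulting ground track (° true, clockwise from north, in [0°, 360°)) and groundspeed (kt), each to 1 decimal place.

Leg 1: track=315.7°, groundspeed=171.8 kt
Leg 2: track=184.8°, groundspeed=191.7 kt
Leg 3: track=28.6°, groundspeed=240.9 kt
Leg 4: track=170.2°, groundspeed=206.0 kt

Leg 1: heading 303.0°; drift +12.7° → track 315.7°, groundspeed 171.8 kt
Leg 2: heading 200.4°; drift -15.6° → track 184.8°, groundspeed 191.7 kt
Leg 3: heading 15.7°; drift +12.9° → track 28.6°, groundspeed 240.9 kt
Leg 4: heading 186.2°; drift -16.0° → track 170.2°, groundspeed 206.0 kt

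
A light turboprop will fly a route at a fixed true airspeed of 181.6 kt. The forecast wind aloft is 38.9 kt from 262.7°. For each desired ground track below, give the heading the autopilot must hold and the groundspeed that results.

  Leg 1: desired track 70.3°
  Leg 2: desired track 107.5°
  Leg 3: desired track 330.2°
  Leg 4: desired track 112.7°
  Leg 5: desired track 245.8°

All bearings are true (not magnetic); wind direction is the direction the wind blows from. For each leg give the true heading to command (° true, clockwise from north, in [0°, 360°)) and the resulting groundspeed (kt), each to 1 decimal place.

Leg 1: heading=67.7°, groundspeed=219.4 kt
Leg 2: heading=112.7°, groundspeed=216.2 kt
Leg 3: heading=318.8°, groundspeed=163.1 kt
Leg 4: heading=118.8°, groundspeed=214.2 kt
Leg 5: heading=249.4°, groundspeed=144.0 kt

Leg 1: desired track 70.3°; wind correction -2.6° → command heading 67.7°, groundspeed 219.4 kt
Leg 2: desired track 107.5°; wind correction +5.2° → command heading 112.7°, groundspeed 216.2 kt
Leg 3: desired track 330.2°; wind correction -11.4° → command heading 318.8°, groundspeed 163.1 kt
Leg 4: desired track 112.7°; wind correction +6.1° → command heading 118.8°, groundspeed 214.2 kt
Leg 5: desired track 245.8°; wind correction +3.6° → command heading 249.4°, groundspeed 144.0 kt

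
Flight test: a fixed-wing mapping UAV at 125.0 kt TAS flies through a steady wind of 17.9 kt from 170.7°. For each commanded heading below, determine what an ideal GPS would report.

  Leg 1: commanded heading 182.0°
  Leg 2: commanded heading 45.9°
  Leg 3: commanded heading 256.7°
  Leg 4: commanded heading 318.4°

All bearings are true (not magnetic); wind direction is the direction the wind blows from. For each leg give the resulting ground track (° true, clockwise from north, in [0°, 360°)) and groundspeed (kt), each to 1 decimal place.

Leg 1: track=183.9°, groundspeed=107.5 kt
Leg 2: track=39.7°, groundspeed=136.0 kt
Leg 3: track=264.9°, groundspeed=125.0 kt
Leg 4: track=322.3°, groundspeed=140.5 kt

Leg 1: heading 182.0°; drift +1.9° → track 183.9°, groundspeed 107.5 kt
Leg 2: heading 45.9°; drift -6.2° → track 39.7°, groundspeed 136.0 kt
Leg 3: heading 256.7°; drift +8.2° → track 264.9°, groundspeed 125.0 kt
Leg 4: heading 318.4°; drift +3.9° → track 322.3°, groundspeed 140.5 kt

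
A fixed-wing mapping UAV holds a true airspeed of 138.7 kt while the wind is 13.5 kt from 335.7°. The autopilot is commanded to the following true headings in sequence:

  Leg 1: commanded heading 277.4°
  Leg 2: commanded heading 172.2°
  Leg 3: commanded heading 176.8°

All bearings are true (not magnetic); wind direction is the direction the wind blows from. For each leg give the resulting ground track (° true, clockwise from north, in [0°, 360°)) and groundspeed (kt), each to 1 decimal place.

Leg 1: track=272.4°, groundspeed=132.1 kt
Leg 2: track=170.8°, groundspeed=151.7 kt
Leg 3: track=175.0°, groundspeed=151.4 kt

Leg 1: heading 277.4°; drift -5.0° → track 272.4°, groundspeed 132.1 kt
Leg 2: heading 172.2°; drift -1.4° → track 170.8°, groundspeed 151.7 kt
Leg 3: heading 176.8°; drift -1.8° → track 175.0°, groundspeed 151.4 kt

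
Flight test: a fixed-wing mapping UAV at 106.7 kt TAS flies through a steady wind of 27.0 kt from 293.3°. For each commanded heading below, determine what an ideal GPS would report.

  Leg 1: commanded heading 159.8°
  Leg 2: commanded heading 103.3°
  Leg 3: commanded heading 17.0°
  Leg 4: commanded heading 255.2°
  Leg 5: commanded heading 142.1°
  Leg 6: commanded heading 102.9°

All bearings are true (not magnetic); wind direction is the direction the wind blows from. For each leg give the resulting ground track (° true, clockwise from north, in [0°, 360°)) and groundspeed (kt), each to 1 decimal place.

Leg 1: heading 159.8°; drift -8.9° → track 150.9°, groundspeed 126.8 kt
Leg 2: heading 103.3°; drift +2.0° → track 105.3°, groundspeed 133.4 kt
Leg 3: heading 17.0°; drift +14.5° → track 31.5°, groundspeed 107.2 kt
Leg 4: heading 255.2°; drift -11.0° → track 244.2°, groundspeed 87.1 kt
Leg 5: heading 142.1°; drift -5.7° → track 136.4°, groundspeed 131.0 kt
Leg 6: heading 102.9°; drift +2.1° → track 105.0°, groundspeed 133.3 kt

Leg 1: track=150.9°, groundspeed=126.8 kt
Leg 2: track=105.3°, groundspeed=133.4 kt
Leg 3: track=31.5°, groundspeed=107.2 kt
Leg 4: track=244.2°, groundspeed=87.1 kt
Leg 5: track=136.4°, groundspeed=131.0 kt
Leg 6: track=105.0°, groundspeed=133.3 kt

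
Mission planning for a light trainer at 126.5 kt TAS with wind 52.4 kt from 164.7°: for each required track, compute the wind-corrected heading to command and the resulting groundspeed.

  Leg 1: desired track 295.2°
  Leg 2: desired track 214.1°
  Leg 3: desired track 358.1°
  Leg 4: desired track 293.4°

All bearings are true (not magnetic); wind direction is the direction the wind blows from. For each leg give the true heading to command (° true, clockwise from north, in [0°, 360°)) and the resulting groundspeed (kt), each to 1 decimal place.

Leg 1: heading=276.8°, groundspeed=154.1 kt
Leg 2: heading=195.8°, groundspeed=86.0 kt
Leg 3: heading=3.6°, groundspeed=176.9 kt
Leg 4: heading=274.5°, groundspeed=152.5 kt

Leg 1: desired track 295.2°; wind correction -18.4° → command heading 276.8°, groundspeed 154.1 kt
Leg 2: desired track 214.1°; wind correction -18.3° → command heading 195.8°, groundspeed 86.0 kt
Leg 3: desired track 358.1°; wind correction +5.5° → command heading 3.6°, groundspeed 176.9 kt
Leg 4: desired track 293.4°; wind correction -18.9° → command heading 274.5°, groundspeed 152.5 kt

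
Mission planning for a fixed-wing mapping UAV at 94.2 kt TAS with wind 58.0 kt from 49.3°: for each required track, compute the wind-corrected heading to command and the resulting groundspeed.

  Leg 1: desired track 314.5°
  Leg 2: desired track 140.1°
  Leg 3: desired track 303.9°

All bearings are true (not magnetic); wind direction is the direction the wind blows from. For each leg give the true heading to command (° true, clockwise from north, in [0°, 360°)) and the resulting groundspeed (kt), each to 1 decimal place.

Leg 1: heading=352.3°, groundspeed=79.2 kt
Leg 2: heading=102.1°, groundspeed=75.0 kt
Leg 3: heading=340.3°, groundspeed=91.2 kt

Leg 1: desired track 314.5°; wind correction +37.8° → command heading 352.3°, groundspeed 79.2 kt
Leg 2: desired track 140.1°; wind correction -38.0° → command heading 102.1°, groundspeed 75.0 kt
Leg 3: desired track 303.9°; wind correction +36.4° → command heading 340.3°, groundspeed 91.2 kt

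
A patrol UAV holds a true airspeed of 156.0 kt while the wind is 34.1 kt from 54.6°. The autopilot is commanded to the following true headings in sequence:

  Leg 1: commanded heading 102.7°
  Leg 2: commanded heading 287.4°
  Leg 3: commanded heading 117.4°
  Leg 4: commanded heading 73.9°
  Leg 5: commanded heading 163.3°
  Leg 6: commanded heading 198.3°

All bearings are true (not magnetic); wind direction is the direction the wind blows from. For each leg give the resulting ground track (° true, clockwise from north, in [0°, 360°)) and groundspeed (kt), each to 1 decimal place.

Leg 1: heading 102.7°; drift +10.8° → track 113.5°, groundspeed 135.6 kt
Leg 2: heading 287.4°; drift -8.7° → track 278.7°, groundspeed 178.7 kt
Leg 3: heading 117.4°; drift +12.2° → track 129.6°, groundspeed 143.7 kt
Leg 4: heading 73.9°; drift +5.2° → track 79.1°, groundspeed 124.3 kt
Leg 5: heading 163.3°; drift +11.0° → track 174.3°, groundspeed 170.0 kt
Leg 6: heading 198.3°; drift +6.3° → track 204.6°, groundspeed 184.6 kt

Leg 1: track=113.5°, groundspeed=135.6 kt
Leg 2: track=278.7°, groundspeed=178.7 kt
Leg 3: track=129.6°, groundspeed=143.7 kt
Leg 4: track=79.1°, groundspeed=124.3 kt
Leg 5: track=174.3°, groundspeed=170.0 kt
Leg 6: track=204.6°, groundspeed=184.6 kt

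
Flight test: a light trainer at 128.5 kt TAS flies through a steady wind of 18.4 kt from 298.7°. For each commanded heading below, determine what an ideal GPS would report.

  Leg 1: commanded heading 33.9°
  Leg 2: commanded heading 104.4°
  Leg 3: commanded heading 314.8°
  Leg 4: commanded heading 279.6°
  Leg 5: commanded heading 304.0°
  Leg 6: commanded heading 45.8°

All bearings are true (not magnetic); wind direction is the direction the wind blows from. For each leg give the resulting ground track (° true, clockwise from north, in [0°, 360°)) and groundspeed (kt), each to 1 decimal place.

Leg 1: heading 33.9°; drift +8.0° → track 41.9°, groundspeed 131.5 kt
Leg 2: heading 104.4°; drift +1.8° → track 106.2°, groundspeed 146.4 kt
Leg 3: heading 314.8°; drift +2.6° → track 317.4°, groundspeed 110.9 kt
Leg 4: heading 279.6°; drift -3.1° → track 276.5°, groundspeed 111.3 kt
Leg 5: heading 304.0°; drift +0.9° → track 304.9°, groundspeed 110.2 kt
Leg 6: heading 45.8°; drift +7.5° → track 53.3°, groundspeed 135.1 kt

Leg 1: track=41.9°, groundspeed=131.5 kt
Leg 2: track=106.2°, groundspeed=146.4 kt
Leg 3: track=317.4°, groundspeed=110.9 kt
Leg 4: track=276.5°, groundspeed=111.3 kt
Leg 5: track=304.9°, groundspeed=110.2 kt
Leg 6: track=53.3°, groundspeed=135.1 kt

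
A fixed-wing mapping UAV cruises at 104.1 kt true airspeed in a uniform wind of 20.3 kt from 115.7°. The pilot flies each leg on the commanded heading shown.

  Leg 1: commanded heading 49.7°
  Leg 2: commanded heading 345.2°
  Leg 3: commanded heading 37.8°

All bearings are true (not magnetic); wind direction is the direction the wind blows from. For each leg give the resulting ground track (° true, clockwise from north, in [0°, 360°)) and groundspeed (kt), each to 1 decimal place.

Leg 1: heading 49.7°; drift -11.0° → track 38.7°, groundspeed 97.6 kt
Leg 2: heading 345.2°; drift -7.5° → track 337.7°, groundspeed 118.3 kt
Leg 3: heading 37.8°; drift -11.2° → track 26.6°, groundspeed 101.8 kt

Leg 1: track=38.7°, groundspeed=97.6 kt
Leg 2: track=337.7°, groundspeed=118.3 kt
Leg 3: track=26.6°, groundspeed=101.8 kt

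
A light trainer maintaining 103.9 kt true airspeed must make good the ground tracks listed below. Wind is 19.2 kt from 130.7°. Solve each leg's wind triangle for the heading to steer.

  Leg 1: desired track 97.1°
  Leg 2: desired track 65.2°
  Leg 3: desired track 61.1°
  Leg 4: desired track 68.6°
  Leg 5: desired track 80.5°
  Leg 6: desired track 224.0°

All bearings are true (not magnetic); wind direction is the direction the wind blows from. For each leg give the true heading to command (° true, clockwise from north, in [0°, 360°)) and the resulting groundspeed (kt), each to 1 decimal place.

Leg 1: heading=103.0°, groundspeed=87.4 kt
Leg 2: heading=74.9°, groundspeed=94.5 kt
Leg 3: heading=71.1°, groundspeed=95.6 kt
Leg 4: heading=78.0°, groundspeed=93.5 kt
Leg 5: heading=88.7°, groundspeed=90.6 kt
Leg 6: heading=213.4°, groundspeed=103.2 kt

Leg 1: desired track 97.1°; wind correction +5.9° → command heading 103.0°, groundspeed 87.4 kt
Leg 2: desired track 65.2°; wind correction +9.7° → command heading 74.9°, groundspeed 94.5 kt
Leg 3: desired track 61.1°; wind correction +10.0° → command heading 71.1°, groundspeed 95.6 kt
Leg 4: desired track 68.6°; wind correction +9.4° → command heading 78.0°, groundspeed 93.5 kt
Leg 5: desired track 80.5°; wind correction +8.2° → command heading 88.7°, groundspeed 90.6 kt
Leg 6: desired track 224.0°; wind correction -10.6° → command heading 213.4°, groundspeed 103.2 kt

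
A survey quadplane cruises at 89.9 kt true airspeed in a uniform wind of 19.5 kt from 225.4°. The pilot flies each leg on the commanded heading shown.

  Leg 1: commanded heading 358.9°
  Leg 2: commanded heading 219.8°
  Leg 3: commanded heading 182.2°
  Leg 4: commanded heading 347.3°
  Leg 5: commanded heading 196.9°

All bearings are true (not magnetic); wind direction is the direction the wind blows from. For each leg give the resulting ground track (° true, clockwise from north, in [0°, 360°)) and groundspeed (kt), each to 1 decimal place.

Leg 1: track=6.7°, groundspeed=104.3 kt
Leg 2: track=218.3°, groundspeed=70.5 kt
Leg 3: track=172.2°, groundspeed=76.9 kt
Leg 4: track=356.7°, groundspeed=101.6 kt
Leg 5: track=189.6°, groundspeed=73.4 kt

Leg 1: heading 358.9°; drift +7.8° → track 6.7°, groundspeed 104.3 kt
Leg 2: heading 219.8°; drift -1.5° → track 218.3°, groundspeed 70.5 kt
Leg 3: heading 182.2°; drift -10.0° → track 172.2°, groundspeed 76.9 kt
Leg 4: heading 347.3°; drift +9.4° → track 356.7°, groundspeed 101.6 kt
Leg 5: heading 196.9°; drift -7.3° → track 189.6°, groundspeed 73.4 kt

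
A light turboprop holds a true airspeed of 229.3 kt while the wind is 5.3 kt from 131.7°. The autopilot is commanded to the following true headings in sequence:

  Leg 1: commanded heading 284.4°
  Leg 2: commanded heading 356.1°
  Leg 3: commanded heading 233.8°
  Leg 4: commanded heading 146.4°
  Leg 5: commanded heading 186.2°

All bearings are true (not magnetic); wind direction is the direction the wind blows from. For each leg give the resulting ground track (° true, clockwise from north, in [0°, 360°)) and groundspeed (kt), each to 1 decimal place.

Leg 1: heading 284.4°; drift +0.6° → track 285.0°, groundspeed 234.0 kt
Leg 2: heading 356.1°; drift -0.9° → track 355.2°, groundspeed 233.1 kt
Leg 3: heading 233.8°; drift +1.3° → track 235.1°, groundspeed 230.5 kt
Leg 4: heading 146.4°; drift +0.3° → track 146.7°, groundspeed 224.2 kt
Leg 5: heading 186.2°; drift +1.1° → track 187.3°, groundspeed 226.3 kt

Leg 1: track=285.0°, groundspeed=234.0 kt
Leg 2: track=355.2°, groundspeed=233.1 kt
Leg 3: track=235.1°, groundspeed=230.5 kt
Leg 4: track=146.7°, groundspeed=224.2 kt
Leg 5: track=187.3°, groundspeed=226.3 kt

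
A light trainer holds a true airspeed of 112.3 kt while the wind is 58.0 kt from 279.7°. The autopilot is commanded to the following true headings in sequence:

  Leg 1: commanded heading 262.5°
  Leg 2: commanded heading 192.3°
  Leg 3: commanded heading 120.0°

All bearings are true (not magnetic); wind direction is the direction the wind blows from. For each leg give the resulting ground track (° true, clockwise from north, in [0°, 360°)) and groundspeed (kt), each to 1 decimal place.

Leg 1: track=245.7°, groundspeed=59.4 kt
Leg 2: track=164.5°, groundspeed=124.0 kt
Leg 3: track=113.1°, groundspeed=167.9 kt

Leg 1: heading 262.5°; drift -16.8° → track 245.7°, groundspeed 59.4 kt
Leg 2: heading 192.3°; drift -27.8° → track 164.5°, groundspeed 124.0 kt
Leg 3: heading 120.0°; drift -6.9° → track 113.1°, groundspeed 167.9 kt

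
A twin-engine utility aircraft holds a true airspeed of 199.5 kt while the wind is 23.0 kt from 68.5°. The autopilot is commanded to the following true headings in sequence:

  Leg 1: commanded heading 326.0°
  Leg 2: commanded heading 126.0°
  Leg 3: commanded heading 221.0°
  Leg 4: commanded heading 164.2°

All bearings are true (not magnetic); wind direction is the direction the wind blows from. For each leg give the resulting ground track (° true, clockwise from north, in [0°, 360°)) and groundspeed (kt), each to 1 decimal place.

Leg 1: heading 326.0°; drift -6.3° → track 319.7°, groundspeed 205.7 kt
Leg 2: heading 126.0°; drift +5.9° → track 131.9°, groundspeed 188.1 kt
Leg 3: heading 221.0°; drift +2.8° → track 223.8°, groundspeed 220.2 kt
Leg 4: heading 164.2°; drift +6.5° → track 170.7°, groundspeed 203.1 kt

Leg 1: track=319.7°, groundspeed=205.7 kt
Leg 2: track=131.9°, groundspeed=188.1 kt
Leg 3: track=223.8°, groundspeed=220.2 kt
Leg 4: track=170.7°, groundspeed=203.1 kt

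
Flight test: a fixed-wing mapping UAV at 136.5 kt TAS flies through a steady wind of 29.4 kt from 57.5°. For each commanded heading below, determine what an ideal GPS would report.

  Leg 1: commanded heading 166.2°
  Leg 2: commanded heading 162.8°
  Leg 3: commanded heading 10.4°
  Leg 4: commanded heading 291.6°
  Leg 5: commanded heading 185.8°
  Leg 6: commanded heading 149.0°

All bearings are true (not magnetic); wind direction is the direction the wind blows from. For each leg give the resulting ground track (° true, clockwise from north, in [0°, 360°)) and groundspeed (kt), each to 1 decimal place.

Leg 1: track=177.0°, groundspeed=148.6 kt
Leg 2: track=173.9°, groundspeed=147.0 kt
Leg 3: track=359.9°, groundspeed=118.5 kt
Leg 4: track=282.8°, groundspeed=155.6 kt
Leg 5: track=194.3°, groundspeed=156.4 kt
Leg 6: track=161.1°, groundspeed=140.4 kt

Leg 1: heading 166.2°; drift +10.8° → track 177.0°, groundspeed 148.6 kt
Leg 2: heading 162.8°; drift +11.1° → track 173.9°, groundspeed 147.0 kt
Leg 3: heading 10.4°; drift -10.5° → track 359.9°, groundspeed 118.5 kt
Leg 4: heading 291.6°; drift -8.8° → track 282.8°, groundspeed 155.6 kt
Leg 5: heading 185.8°; drift +8.5° → track 194.3°, groundspeed 156.4 kt
Leg 6: heading 149.0°; drift +12.1° → track 161.1°, groundspeed 140.4 kt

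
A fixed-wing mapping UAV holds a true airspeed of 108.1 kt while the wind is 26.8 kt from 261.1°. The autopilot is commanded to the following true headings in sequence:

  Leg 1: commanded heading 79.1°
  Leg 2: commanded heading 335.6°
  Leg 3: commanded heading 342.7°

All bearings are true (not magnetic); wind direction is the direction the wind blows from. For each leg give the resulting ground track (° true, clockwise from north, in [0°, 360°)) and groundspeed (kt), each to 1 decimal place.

Leg 1: heading 79.1°; drift +0.4° → track 79.5°, groundspeed 134.9 kt
Leg 2: heading 335.6°; drift +14.4° → track 350.0°, groundspeed 104.2 kt
Leg 3: heading 342.7°; drift +14.3° → track 357.0°, groundspeed 107.5 kt

Leg 1: track=79.5°, groundspeed=134.9 kt
Leg 2: track=350.0°, groundspeed=104.2 kt
Leg 3: track=357.0°, groundspeed=107.5 kt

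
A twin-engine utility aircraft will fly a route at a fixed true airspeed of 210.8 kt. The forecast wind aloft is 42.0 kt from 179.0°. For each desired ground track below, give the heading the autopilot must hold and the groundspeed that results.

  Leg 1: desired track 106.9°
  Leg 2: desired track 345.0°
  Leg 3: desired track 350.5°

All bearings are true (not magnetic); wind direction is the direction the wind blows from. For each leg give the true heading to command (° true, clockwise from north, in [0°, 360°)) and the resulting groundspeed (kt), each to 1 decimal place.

Leg 1: desired track 106.9°; wind correction +10.9° → command heading 117.8°, groundspeed 194.1 kt
Leg 2: desired track 345.0°; wind correction -2.8° → command heading 342.2°, groundspeed 251.3 kt
Leg 3: desired track 350.5°; wind correction -1.7° → command heading 348.8°, groundspeed 252.2 kt

Leg 1: heading=117.8°, groundspeed=194.1 kt
Leg 2: heading=342.2°, groundspeed=251.3 kt
Leg 3: heading=348.8°, groundspeed=252.2 kt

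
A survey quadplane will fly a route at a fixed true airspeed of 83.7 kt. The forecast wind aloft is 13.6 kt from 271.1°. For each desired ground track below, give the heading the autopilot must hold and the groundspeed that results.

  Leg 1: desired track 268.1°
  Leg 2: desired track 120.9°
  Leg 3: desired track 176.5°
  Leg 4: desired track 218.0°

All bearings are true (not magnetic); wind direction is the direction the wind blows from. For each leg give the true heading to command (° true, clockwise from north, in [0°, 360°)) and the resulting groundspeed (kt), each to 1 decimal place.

Leg 1: desired track 268.1°; wind correction +0.5° → command heading 268.6°, groundspeed 70.1 kt
Leg 2: desired track 120.9°; wind correction +4.6° → command heading 125.5°, groundspeed 95.2 kt
Leg 3: desired track 176.5°; wind correction +9.3° → command heading 185.8°, groundspeed 83.7 kt
Leg 4: desired track 218.0°; wind correction +7.5° → command heading 225.5°, groundspeed 74.8 kt

Leg 1: heading=268.6°, groundspeed=70.1 kt
Leg 2: heading=125.5°, groundspeed=95.2 kt
Leg 3: heading=185.8°, groundspeed=83.7 kt
Leg 4: heading=225.5°, groundspeed=74.8 kt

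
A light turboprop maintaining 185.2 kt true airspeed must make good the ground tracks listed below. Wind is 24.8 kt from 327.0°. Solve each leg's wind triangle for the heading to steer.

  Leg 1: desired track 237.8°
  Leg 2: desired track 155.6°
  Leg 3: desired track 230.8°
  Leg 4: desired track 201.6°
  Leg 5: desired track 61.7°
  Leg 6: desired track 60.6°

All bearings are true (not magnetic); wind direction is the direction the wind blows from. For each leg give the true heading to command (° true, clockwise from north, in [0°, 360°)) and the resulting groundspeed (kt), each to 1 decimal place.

Leg 1: desired track 237.8°; wind correction +7.7° → command heading 245.5°, groundspeed 183.2 kt
Leg 2: desired track 155.6°; wind correction +1.1° → command heading 156.7°, groundspeed 209.7 kt
Leg 3: desired track 230.8°; wind correction +7.7° → command heading 238.5°, groundspeed 186.2 kt
Leg 4: desired track 201.6°; wind correction +6.3° → command heading 207.9°, groundspeed 198.5 kt
Leg 5: desired track 61.7°; wind correction -7.7° → command heading 54.0°, groundspeed 185.6 kt
Leg 6: desired track 60.6°; wind correction -7.7° → command heading 52.9°, groundspeed 185.1 kt

Leg 1: heading=245.5°, groundspeed=183.2 kt
Leg 2: heading=156.7°, groundspeed=209.7 kt
Leg 3: heading=238.5°, groundspeed=186.2 kt
Leg 4: heading=207.9°, groundspeed=198.5 kt
Leg 5: heading=54.0°, groundspeed=185.6 kt
Leg 6: heading=52.9°, groundspeed=185.1 kt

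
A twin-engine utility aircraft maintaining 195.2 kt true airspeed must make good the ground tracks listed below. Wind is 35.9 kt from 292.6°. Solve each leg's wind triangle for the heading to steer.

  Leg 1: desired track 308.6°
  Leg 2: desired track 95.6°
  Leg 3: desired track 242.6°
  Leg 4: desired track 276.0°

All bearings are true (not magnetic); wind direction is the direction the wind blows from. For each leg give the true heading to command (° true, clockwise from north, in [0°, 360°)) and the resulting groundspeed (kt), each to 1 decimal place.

Leg 1: desired track 308.6°; wind correction -2.9° → command heading 305.7°, groundspeed 160.4 kt
Leg 2: desired track 95.6°; wind correction -3.1° → command heading 92.5°, groundspeed 229.2 kt
Leg 3: desired track 242.6°; wind correction +8.1° → command heading 250.7°, groundspeed 170.2 kt
Leg 4: desired track 276.0°; wind correction +3.0° → command heading 279.0°, groundspeed 160.5 kt

Leg 1: heading=305.7°, groundspeed=160.4 kt
Leg 2: heading=92.5°, groundspeed=229.2 kt
Leg 3: heading=250.7°, groundspeed=170.2 kt
Leg 4: heading=279.0°, groundspeed=160.5 kt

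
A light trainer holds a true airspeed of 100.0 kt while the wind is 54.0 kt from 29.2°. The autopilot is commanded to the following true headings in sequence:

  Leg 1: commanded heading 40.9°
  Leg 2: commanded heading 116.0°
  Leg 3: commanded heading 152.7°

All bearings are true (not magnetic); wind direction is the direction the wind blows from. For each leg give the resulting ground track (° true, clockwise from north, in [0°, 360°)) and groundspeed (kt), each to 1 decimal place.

Leg 1: track=54.0°, groundspeed=48.4 kt
Leg 2: track=145.1°, groundspeed=111.0 kt
Leg 3: track=171.8°, groundspeed=137.4 kt

Leg 1: heading 40.9°; drift +13.1° → track 54.0°, groundspeed 48.4 kt
Leg 2: heading 116.0°; drift +29.1° → track 145.1°, groundspeed 111.0 kt
Leg 3: heading 152.7°; drift +19.1° → track 171.8°, groundspeed 137.4 kt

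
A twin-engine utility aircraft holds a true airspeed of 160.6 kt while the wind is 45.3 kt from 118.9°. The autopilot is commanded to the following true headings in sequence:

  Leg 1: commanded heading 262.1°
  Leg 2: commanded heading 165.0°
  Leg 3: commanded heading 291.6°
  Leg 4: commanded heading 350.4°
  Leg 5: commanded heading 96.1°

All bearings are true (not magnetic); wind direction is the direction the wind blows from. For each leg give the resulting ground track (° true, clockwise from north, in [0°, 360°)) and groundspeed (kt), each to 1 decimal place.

Leg 1: track=269.9°, groundspeed=198.7 kt
Leg 2: track=179.2°, groundspeed=133.2 kt
Leg 3: track=293.2°, groundspeed=205.6 kt
Leg 4: track=339.8°, groundspeed=192.1 kt
Leg 5: track=87.7°, groundspeed=120.1 kt

Leg 1: heading 262.1°; drift +7.8° → track 269.9°, groundspeed 198.7 kt
Leg 2: heading 165.0°; drift +14.2° → track 179.2°, groundspeed 133.2 kt
Leg 3: heading 291.6°; drift +1.6° → track 293.2°, groundspeed 205.6 kt
Leg 4: heading 350.4°; drift -10.6° → track 339.8°, groundspeed 192.1 kt
Leg 5: heading 96.1°; drift -8.4° → track 87.7°, groundspeed 120.1 kt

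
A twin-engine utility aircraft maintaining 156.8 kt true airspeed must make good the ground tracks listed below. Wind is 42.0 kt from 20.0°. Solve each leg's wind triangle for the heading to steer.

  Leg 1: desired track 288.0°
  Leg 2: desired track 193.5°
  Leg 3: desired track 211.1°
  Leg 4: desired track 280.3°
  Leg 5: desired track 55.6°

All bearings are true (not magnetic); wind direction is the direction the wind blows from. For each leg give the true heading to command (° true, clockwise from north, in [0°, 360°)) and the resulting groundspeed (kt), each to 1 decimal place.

Leg 1: heading=303.5°, groundspeed=152.5 kt
Leg 2: heading=191.8°, groundspeed=198.5 kt
Leg 3: heading=214.1°, groundspeed=197.8 kt
Leg 4: heading=295.6°, groundspeed=158.3 kt
Leg 5: heading=46.6°, groundspeed=120.7 kt

Leg 1: desired track 288.0°; wind correction +15.5° → command heading 303.5°, groundspeed 152.5 kt
Leg 2: desired track 193.5°; wind correction -1.7° → command heading 191.8°, groundspeed 198.5 kt
Leg 3: desired track 211.1°; wind correction +3.0° → command heading 214.1°, groundspeed 197.8 kt
Leg 4: desired track 280.3°; wind correction +15.3° → command heading 295.6°, groundspeed 158.3 kt
Leg 5: desired track 55.6°; wind correction -9.0° → command heading 46.6°, groundspeed 120.7 kt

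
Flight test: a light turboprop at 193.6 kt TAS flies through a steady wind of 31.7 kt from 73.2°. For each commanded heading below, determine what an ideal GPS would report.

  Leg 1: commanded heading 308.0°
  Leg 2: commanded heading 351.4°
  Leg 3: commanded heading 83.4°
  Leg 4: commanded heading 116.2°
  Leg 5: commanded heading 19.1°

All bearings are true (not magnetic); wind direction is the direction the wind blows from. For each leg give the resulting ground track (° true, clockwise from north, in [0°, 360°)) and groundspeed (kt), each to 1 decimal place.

Leg 1: heading 308.0°; drift -7.0° → track 301.0°, groundspeed 213.5 kt
Leg 2: heading 351.4°; drift -9.4° → track 342.0°, groundspeed 191.7 kt
Leg 3: heading 83.4°; drift +2.0° → track 85.4°, groundspeed 162.5 kt
Leg 4: heading 116.2°; drift +7.2° → track 123.4°, groundspeed 171.8 kt
Leg 5: heading 19.1°; drift -8.3° → track 10.8°, groundspeed 176.9 kt

Leg 1: track=301.0°, groundspeed=213.5 kt
Leg 2: track=342.0°, groundspeed=191.7 kt
Leg 3: track=85.4°, groundspeed=162.5 kt
Leg 4: track=123.4°, groundspeed=171.8 kt
Leg 5: track=10.8°, groundspeed=176.9 kt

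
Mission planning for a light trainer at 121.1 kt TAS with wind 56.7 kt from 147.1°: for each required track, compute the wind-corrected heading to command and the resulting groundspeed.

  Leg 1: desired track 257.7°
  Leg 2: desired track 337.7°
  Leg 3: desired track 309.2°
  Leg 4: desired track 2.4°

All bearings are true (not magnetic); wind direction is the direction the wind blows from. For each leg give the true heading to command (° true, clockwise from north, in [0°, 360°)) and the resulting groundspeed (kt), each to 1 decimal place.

Leg 1: desired track 257.7°; wind correction -26.0° → command heading 231.7°, groundspeed 128.8 kt
Leg 2: desired track 337.7°; wind correction +4.9° → command heading 342.6°, groundspeed 176.4 kt
Leg 3: desired track 309.2°; wind correction -8.3° → command heading 300.9°, groundspeed 173.8 kt
Leg 4: desired track 2.4°; wind correction +15.7° → command heading 18.1°, groundspeed 162.9 kt

Leg 1: heading=231.7°, groundspeed=128.8 kt
Leg 2: heading=342.6°, groundspeed=176.4 kt
Leg 3: heading=300.9°, groundspeed=173.8 kt
Leg 4: heading=18.1°, groundspeed=162.9 kt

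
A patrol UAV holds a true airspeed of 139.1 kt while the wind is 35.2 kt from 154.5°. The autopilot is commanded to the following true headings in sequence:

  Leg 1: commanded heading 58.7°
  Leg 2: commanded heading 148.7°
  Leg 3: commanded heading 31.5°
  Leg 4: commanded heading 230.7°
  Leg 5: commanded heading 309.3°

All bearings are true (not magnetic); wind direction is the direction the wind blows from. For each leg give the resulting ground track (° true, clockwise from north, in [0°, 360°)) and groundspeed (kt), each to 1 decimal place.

Leg 1: heading 58.7°; drift -13.8° → track 44.9°, groundspeed 146.9 kt
Leg 2: heading 148.7°; drift -2.0° → track 146.7°, groundspeed 104.1 kt
Leg 3: heading 31.5°; drift -10.6° → track 20.9°, groundspeed 161.0 kt
Leg 4: heading 230.7°; drift +14.7° → track 245.4°, groundspeed 135.1 kt
Leg 5: heading 309.3°; drift +5.0° → track 314.3°, groundspeed 171.6 kt

Leg 1: track=44.9°, groundspeed=146.9 kt
Leg 2: track=146.7°, groundspeed=104.1 kt
Leg 3: track=20.9°, groundspeed=161.0 kt
Leg 4: track=245.4°, groundspeed=135.1 kt
Leg 5: track=314.3°, groundspeed=171.6 kt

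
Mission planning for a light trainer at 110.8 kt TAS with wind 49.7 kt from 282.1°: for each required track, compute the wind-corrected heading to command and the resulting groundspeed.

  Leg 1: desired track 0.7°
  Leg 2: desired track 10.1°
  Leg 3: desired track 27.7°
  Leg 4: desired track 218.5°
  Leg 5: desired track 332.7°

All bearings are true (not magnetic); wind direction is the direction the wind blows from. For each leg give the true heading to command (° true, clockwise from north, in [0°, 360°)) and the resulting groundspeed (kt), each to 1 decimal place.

Leg 1: desired track 0.7°; wind correction -26.1° → command heading 334.6°, groundspeed 89.7 kt
Leg 2: desired track 10.1°; wind correction -26.6° → command heading 343.5°, groundspeed 97.3 kt
Leg 3: desired track 27.7°; wind correction -25.6° → command heading 2.1°, groundspeed 113.3 kt
Leg 4: desired track 218.5°; wind correction +23.7° → command heading 242.2°, groundspeed 79.4 kt
Leg 5: desired track 332.7°; wind correction -20.3° → command heading 312.4°, groundspeed 72.4 kt

Leg 1: heading=334.6°, groundspeed=89.7 kt
Leg 2: heading=343.5°, groundspeed=97.3 kt
Leg 3: heading=2.1°, groundspeed=113.3 kt
Leg 4: heading=242.2°, groundspeed=79.4 kt
Leg 5: heading=312.4°, groundspeed=72.4 kt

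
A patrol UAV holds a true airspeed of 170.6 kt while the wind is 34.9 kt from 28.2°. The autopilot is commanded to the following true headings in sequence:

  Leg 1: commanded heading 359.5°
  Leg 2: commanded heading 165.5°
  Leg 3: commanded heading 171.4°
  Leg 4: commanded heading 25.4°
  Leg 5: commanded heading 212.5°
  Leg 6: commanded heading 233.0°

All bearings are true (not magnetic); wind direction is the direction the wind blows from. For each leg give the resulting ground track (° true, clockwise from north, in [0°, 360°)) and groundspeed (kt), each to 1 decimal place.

Leg 1: heading 359.5°; drift -6.8° → track 352.7°, groundspeed 141.0 kt
Leg 2: heading 165.5°; drift +6.9° → track 172.4°, groundspeed 197.7 kt
Leg 3: heading 171.4°; drift +6.0° → track 177.4°, groundspeed 199.6 kt
Leg 4: heading 25.4°; drift -0.7° → track 24.7°, groundspeed 135.8 kt
Leg 5: heading 212.5°; drift -0.7° → track 211.8°, groundspeed 205.4 kt
Leg 6: heading 233.0°; drift -4.1° → track 228.9°, groundspeed 202.8 kt

Leg 1: track=352.7°, groundspeed=141.0 kt
Leg 2: track=172.4°, groundspeed=197.7 kt
Leg 3: track=177.4°, groundspeed=199.6 kt
Leg 4: track=24.7°, groundspeed=135.8 kt
Leg 5: track=211.8°, groundspeed=205.4 kt
Leg 6: track=228.9°, groundspeed=202.8 kt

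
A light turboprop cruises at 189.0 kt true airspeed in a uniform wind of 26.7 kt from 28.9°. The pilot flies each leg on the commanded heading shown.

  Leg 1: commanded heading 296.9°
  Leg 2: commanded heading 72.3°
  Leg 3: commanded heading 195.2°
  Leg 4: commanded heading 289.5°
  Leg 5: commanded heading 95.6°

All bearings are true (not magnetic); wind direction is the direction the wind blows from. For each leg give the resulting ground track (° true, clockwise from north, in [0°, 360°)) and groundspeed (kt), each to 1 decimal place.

Leg 1: track=288.9°, groundspeed=191.8 kt
Leg 2: track=78.5°, groundspeed=170.6 kt
Leg 3: track=196.9°, groundspeed=215.0 kt
Leg 4: track=281.7°, groundspeed=195.1 kt
Leg 5: track=103.4°, groundspeed=180.1 kt

Leg 1: heading 296.9°; drift -8.0° → track 288.9°, groundspeed 191.8 kt
Leg 2: heading 72.3°; drift +6.2° → track 78.5°, groundspeed 170.6 kt
Leg 3: heading 195.2°; drift +1.7° → track 196.9°, groundspeed 215.0 kt
Leg 4: heading 289.5°; drift -7.8° → track 281.7°, groundspeed 195.1 kt
Leg 5: heading 95.6°; drift +7.8° → track 103.4°, groundspeed 180.1 kt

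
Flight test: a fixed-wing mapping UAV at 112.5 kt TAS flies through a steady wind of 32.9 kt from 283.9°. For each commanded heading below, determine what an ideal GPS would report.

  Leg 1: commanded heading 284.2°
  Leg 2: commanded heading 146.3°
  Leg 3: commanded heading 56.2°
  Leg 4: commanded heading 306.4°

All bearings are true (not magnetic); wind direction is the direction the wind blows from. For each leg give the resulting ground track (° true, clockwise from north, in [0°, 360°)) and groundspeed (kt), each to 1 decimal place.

Leg 1: track=284.3°, groundspeed=79.6 kt
Leg 2: track=137.1°, groundspeed=138.6 kt
Leg 3: track=66.4°, groundspeed=136.8 kt
Leg 4: track=315.1°, groundspeed=83.1 kt

Leg 1: heading 284.2°; drift +0.1° → track 284.3°, groundspeed 79.6 kt
Leg 2: heading 146.3°; drift -9.2° → track 137.1°, groundspeed 138.6 kt
Leg 3: heading 56.2°; drift +10.2° → track 66.4°, groundspeed 136.8 kt
Leg 4: heading 306.4°; drift +8.7° → track 315.1°, groundspeed 83.1 kt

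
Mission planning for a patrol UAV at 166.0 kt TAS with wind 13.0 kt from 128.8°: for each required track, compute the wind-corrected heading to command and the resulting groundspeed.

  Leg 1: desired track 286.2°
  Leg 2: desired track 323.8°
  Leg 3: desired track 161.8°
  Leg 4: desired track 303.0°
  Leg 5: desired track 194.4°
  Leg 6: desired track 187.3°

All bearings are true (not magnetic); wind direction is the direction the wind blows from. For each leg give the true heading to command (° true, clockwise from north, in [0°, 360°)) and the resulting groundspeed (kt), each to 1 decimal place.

Leg 1: desired track 286.2°; wind correction -1.7° → command heading 284.5°, groundspeed 177.9 kt
Leg 2: desired track 323.8°; wind correction +1.2° → command heading 325.0°, groundspeed 178.5 kt
Leg 3: desired track 161.8°; wind correction -2.4° → command heading 159.4°, groundspeed 154.9 kt
Leg 4: desired track 303.0°; wind correction -0.5° → command heading 302.5°, groundspeed 178.9 kt
Leg 5: desired track 194.4°; wind correction -4.1° → command heading 190.3°, groundspeed 160.2 kt
Leg 6: desired track 187.3°; wind correction -3.8° → command heading 183.5°, groundspeed 158.8 kt

Leg 1: heading=284.5°, groundspeed=177.9 kt
Leg 2: heading=325.0°, groundspeed=178.5 kt
Leg 3: heading=159.4°, groundspeed=154.9 kt
Leg 4: heading=302.5°, groundspeed=178.9 kt
Leg 5: heading=190.3°, groundspeed=160.2 kt
Leg 6: heading=183.5°, groundspeed=158.8 kt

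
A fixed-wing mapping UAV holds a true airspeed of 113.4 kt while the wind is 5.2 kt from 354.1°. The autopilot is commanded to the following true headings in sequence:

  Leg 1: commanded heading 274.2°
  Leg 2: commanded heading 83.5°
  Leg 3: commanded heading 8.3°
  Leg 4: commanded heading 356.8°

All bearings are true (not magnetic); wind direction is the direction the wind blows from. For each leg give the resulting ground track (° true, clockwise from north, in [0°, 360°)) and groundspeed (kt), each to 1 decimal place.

Leg 1: track=271.6°, groundspeed=112.6 kt
Leg 2: track=86.1°, groundspeed=113.5 kt
Leg 3: track=9.0°, groundspeed=108.4 kt
Leg 4: track=356.9°, groundspeed=108.2 kt

Leg 1: heading 274.2°; drift -2.6° → track 271.6°, groundspeed 112.6 kt
Leg 2: heading 83.5°; drift +2.6° → track 86.1°, groundspeed 113.5 kt
Leg 3: heading 8.3°; drift +0.7° → track 9.0°, groundspeed 108.4 kt
Leg 4: heading 356.8°; drift +0.1° → track 356.9°, groundspeed 108.2 kt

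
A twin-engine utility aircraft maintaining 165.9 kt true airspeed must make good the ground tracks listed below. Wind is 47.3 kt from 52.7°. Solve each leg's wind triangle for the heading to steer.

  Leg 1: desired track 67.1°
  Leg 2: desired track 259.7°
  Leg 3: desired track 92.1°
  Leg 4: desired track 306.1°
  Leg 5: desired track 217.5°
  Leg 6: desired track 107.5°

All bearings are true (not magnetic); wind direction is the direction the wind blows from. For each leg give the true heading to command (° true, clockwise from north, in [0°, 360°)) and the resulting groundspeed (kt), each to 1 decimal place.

Leg 1: desired track 67.1°; wind correction -4.1° → command heading 63.0°, groundspeed 119.7 kt
Leg 2: desired track 259.7°; wind correction +7.4° → command heading 267.1°, groundspeed 206.6 kt
Leg 3: desired track 92.1°; wind correction -10.4° → command heading 81.7°, groundspeed 126.6 kt
Leg 4: desired track 306.1°; wind correction +15.9° → command heading 322.0°, groundspeed 173.1 kt
Leg 5: desired track 217.5°; wind correction -4.3° → command heading 213.2°, groundspeed 211.1 kt
Leg 6: desired track 107.5°; wind correction -13.5° → command heading 94.0°, groundspeed 134.1 kt

Leg 1: heading=63.0°, groundspeed=119.7 kt
Leg 2: heading=267.1°, groundspeed=206.6 kt
Leg 3: heading=81.7°, groundspeed=126.6 kt
Leg 4: heading=322.0°, groundspeed=173.1 kt
Leg 5: heading=213.2°, groundspeed=211.1 kt
Leg 6: heading=94.0°, groundspeed=134.1 kt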